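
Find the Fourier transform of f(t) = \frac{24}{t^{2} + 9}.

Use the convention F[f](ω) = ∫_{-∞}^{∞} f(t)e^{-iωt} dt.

F(ω) = 8 \pi e^{- 3 \left|{\omega}\right|}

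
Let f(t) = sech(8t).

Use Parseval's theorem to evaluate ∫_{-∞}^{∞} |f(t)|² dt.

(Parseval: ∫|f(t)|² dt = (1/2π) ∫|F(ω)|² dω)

∫|f(t)|² dt = \frac{1}{4}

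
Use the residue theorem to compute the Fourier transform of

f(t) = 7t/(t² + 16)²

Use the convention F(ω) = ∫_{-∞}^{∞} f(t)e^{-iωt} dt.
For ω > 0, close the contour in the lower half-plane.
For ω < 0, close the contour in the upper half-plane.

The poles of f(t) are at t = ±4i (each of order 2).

Let g(z) = f(z)e^{-iωz}; for large |z| the factor e^{-iωz} decays in the lower half-plane when ω > 0 and in the upper half-plane when ω < 0.

Case ω > 0 (lower half-plane, clockwise contour ⇒ F(ω) = -2πi·ΣRes):
  Res_{z = - 4 i} g(z) = \frac{7 \omega e^{- 4 \omega}}{16} (pole of order 2)
  F(ω) = -2πi·ΣRes = - \frac{7 i \pi \omega e^{- 4 \omega}}{8}

Case ω < 0 (upper half-plane, counterclockwise contour ⇒ F(ω) = +2πi·ΣRes):
  Res_{z = 4 i} g(z) = - \frac{7 \omega e^{4 \omega}}{16} (pole of order 2)
  F(ω) = 2πi·ΣRes = - \frac{7 i \pi \omega e^{4 \omega}}{8}

Both cases combine into a single formula in |ω|:

F(ω) = - \frac{7 i \pi \omega e^{- 4 \left|{\omega}\right|}}{8}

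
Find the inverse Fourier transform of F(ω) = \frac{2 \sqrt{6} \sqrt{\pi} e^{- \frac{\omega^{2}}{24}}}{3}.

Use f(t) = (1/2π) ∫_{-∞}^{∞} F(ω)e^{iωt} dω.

f(t) = 4 e^{- 6 t^{2}}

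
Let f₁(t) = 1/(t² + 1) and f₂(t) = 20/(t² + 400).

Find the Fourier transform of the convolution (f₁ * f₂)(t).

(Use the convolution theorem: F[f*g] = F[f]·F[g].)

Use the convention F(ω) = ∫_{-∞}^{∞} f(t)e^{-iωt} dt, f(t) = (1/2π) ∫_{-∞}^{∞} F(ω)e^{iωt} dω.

F[f₁*f₂](ω) = \pi^{2} e^{- 21 \left|{\omega}\right|}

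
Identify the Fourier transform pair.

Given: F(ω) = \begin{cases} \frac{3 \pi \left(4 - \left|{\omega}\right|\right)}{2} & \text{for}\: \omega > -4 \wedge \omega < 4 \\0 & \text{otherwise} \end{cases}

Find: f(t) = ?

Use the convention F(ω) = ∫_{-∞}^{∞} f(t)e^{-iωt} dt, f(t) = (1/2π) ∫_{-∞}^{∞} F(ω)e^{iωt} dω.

f(t) = \frac{3 \sin^{2}{\left(2 t \right)}}{t^{2}}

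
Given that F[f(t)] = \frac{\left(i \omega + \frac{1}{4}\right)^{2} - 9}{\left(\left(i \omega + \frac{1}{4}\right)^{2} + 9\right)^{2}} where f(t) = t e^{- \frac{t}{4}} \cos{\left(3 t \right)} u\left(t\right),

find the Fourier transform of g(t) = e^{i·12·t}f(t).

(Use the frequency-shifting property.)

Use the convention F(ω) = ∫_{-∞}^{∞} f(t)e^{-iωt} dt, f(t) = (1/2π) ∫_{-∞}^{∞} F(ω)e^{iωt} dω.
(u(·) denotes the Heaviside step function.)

F[g](ω) = \frac{16 \left(\left(4 i \left(\omega - 12\right) + 1\right)^{2} - 144\right)}{\left(\left(4 i \left(\omega - 12\right) + 1\right)^{2} + 144\right)^{2}}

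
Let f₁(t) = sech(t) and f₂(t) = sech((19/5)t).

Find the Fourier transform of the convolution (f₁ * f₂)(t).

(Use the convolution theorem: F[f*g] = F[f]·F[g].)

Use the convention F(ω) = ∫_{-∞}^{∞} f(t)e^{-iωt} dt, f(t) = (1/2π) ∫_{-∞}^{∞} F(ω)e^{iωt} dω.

F[f₁*f₂](ω) = \frac{5 \pi^{2}}{19 \cosh{\left(\frac{5 \pi \omega}{38} \right)} \cosh{\left(\frac{\pi \omega}{2} \right)}}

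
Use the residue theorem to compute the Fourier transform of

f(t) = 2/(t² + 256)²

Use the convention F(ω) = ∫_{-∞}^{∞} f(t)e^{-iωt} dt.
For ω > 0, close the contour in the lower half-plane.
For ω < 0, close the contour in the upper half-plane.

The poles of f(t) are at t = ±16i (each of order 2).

Let g(z) = f(z)e^{-iωz}; for large |z| the factor e^{-iωz} decays in the lower half-plane when ω > 0 and in the upper half-plane when ω < 0.

Case ω > 0 (lower half-plane, clockwise contour ⇒ F(ω) = -2πi·ΣRes):
  Res_{z = - 16 i} g(z) = \frac{i \left(16 \omega + 1\right) e^{- 16 \omega}}{8192} (pole of order 2)
  F(ω) = -2πi·ΣRes = \frac{\pi \left(16 \omega + 1\right) e^{- 16 \omega}}{4096}

Case ω < 0 (upper half-plane, counterclockwise contour ⇒ F(ω) = +2πi·ΣRes):
  Res_{z = 16 i} g(z) = \frac{i \left(16 \omega - 1\right) e^{16 \omega}}{8192} (pole of order 2)
  F(ω) = 2πi·ΣRes = \frac{\pi \left(1 - 16 \omega\right) e^{16 \omega}}{4096}

Both cases combine into a single formula in |ω|:

F(ω) = \frac{\pi \left(16 \left|{\omega}\right| + 1\right) e^{- 16 \left|{\omega}\right|}}{4096}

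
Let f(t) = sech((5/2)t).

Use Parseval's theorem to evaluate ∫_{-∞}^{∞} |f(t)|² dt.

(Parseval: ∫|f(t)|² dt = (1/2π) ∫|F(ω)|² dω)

∫|f(t)|² dt = \frac{4}{5}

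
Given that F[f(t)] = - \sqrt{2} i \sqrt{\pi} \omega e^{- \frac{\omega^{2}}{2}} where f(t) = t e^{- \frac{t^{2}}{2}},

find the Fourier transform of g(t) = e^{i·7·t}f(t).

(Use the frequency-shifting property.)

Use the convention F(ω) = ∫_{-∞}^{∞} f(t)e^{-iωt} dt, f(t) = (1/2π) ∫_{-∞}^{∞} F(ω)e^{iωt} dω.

F[g](ω) = \sqrt{2} i \sqrt{\pi} \left(7 - \omega\right) e^{- \frac{\left(\omega - 7\right)^{2}}{2}}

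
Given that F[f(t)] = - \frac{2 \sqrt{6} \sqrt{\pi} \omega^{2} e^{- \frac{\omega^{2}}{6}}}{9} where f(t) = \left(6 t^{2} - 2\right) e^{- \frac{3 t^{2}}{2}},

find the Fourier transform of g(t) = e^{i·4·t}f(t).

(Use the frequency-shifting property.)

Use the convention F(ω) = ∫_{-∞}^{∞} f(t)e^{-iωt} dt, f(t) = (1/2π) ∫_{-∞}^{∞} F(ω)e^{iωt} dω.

F[g](ω) = - \frac{2 \sqrt{6} \sqrt{\pi} \left(\omega - 4\right)^{2} e^{- \frac{\left(\omega - 4\right)^{2}}{6}}}{9}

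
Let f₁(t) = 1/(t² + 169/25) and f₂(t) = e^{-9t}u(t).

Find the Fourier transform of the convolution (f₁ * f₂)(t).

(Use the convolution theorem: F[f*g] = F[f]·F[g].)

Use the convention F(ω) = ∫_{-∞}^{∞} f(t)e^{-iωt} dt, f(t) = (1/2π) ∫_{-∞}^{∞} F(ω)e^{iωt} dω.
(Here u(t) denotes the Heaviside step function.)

F[f₁*f₂](ω) = \frac{5 \pi e^{- \frac{13 \left|{\omega}\right|}{5}}}{13 \left(i \omega + 9\right)}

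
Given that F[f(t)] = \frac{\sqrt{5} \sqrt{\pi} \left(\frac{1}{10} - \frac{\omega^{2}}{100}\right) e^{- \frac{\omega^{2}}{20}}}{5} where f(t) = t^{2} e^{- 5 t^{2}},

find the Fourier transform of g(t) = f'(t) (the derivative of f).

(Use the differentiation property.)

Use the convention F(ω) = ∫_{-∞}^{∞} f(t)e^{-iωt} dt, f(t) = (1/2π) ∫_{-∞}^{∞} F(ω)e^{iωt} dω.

F[g](ω) = \frac{\sqrt{5} i \sqrt{\pi} \omega \left(10 - \omega^{2}\right) e^{- \frac{\omega^{2}}{20}}}{500}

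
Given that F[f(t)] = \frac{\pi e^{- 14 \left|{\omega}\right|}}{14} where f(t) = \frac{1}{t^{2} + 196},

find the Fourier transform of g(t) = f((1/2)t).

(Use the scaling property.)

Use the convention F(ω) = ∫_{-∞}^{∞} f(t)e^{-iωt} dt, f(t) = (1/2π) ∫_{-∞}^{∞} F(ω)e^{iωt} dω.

F[g](ω) = \frac{\pi e^{- 28 \left|{\omega}\right|}}{7}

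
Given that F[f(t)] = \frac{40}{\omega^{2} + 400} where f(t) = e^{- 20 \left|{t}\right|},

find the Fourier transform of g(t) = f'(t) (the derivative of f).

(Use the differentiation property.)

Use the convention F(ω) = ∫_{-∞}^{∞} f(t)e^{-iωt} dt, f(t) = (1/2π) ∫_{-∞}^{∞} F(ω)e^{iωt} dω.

F[g](ω) = \frac{40 i \omega}{\omega^{2} + 400}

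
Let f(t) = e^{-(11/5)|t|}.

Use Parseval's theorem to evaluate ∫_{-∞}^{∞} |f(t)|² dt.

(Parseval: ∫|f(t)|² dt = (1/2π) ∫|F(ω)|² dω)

∫|f(t)|² dt = \frac{5}{11}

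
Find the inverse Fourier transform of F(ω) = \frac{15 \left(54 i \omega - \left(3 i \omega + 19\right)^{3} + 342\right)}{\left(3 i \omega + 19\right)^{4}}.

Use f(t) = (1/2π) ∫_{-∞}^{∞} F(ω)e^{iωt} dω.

f(t) = 5 \left(t^{2} - 1\right) e^{- \frac{19 t}{3}} u\left(t\right)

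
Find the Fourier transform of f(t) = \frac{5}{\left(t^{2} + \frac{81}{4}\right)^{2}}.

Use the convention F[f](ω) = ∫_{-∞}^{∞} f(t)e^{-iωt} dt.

F(ω) = \frac{10 \pi \left(9 \left|{\omega}\right| + 2\right) e^{- \frac{9 \left|{\omega}\right|}{2}}}{729}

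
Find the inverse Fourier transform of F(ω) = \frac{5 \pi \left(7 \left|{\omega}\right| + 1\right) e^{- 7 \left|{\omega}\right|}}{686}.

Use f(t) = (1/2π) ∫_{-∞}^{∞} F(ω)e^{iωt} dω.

f(t) = \frac{5}{\left(t^{2} + 49\right)^{2}}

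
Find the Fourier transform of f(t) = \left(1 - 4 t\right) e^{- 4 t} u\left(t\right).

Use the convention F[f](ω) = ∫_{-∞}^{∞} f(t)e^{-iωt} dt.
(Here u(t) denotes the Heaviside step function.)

F(ω) = \frac{i \omega}{- \omega^{2} + 8 i \omega + 16}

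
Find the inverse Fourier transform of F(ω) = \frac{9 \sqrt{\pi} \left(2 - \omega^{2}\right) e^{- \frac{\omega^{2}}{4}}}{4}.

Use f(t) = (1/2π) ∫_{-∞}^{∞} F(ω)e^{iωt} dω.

f(t) = 9 t^{2} e^{- t^{2}}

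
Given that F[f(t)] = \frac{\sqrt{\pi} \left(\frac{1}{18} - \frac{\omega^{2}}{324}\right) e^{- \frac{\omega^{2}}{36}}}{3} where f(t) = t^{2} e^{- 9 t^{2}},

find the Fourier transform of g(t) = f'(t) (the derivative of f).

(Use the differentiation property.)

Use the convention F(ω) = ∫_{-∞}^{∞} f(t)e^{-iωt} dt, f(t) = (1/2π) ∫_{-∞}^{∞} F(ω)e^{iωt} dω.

F[g](ω) = \frac{i \sqrt{\pi} \omega \left(18 - \omega^{2}\right) e^{- \frac{\omega^{2}}{36}}}{972}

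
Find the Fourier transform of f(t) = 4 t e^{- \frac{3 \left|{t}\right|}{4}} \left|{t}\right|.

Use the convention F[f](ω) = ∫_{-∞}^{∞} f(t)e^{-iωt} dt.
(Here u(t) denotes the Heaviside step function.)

F(ω) = \frac{4096 i \omega \left(16 \omega^{2} - 27\right)}{\left(16 \omega^{2} + 9\right)^{3}}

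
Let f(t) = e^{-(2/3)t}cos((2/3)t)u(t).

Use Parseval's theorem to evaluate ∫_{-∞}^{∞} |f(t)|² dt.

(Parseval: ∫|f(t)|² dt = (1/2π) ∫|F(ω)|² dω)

∫|f(t)|² dt = \frac{9}{16}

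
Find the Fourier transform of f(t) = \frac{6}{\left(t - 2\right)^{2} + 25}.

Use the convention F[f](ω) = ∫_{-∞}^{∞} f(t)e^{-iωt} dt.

F(ω) = \frac{6 \pi e^{- 2 i \omega - 5 \left|{\omega}\right|}}{5}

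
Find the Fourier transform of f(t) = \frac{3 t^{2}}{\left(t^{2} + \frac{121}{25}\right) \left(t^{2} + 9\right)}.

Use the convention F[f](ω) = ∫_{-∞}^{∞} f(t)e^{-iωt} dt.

F(ω) = \frac{225 \pi e^{- 3 \left|{\omega}\right|}}{104} - \frac{165 \pi e^{- \frac{11 \left|{\omega}\right|}{5}}}{104}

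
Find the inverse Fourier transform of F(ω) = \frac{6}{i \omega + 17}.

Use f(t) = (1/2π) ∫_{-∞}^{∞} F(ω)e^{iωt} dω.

f(t) = 6 e^{- 17 t} u\left(t\right)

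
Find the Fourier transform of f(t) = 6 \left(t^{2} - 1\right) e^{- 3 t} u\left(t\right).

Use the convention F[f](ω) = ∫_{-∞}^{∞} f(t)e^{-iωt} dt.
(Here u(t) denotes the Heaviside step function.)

F(ω) = \frac{6 \left(2 i \omega - \left(i \omega + 3\right)^{3} + 6\right)}{\left(i \omega + 3\right)^{4}}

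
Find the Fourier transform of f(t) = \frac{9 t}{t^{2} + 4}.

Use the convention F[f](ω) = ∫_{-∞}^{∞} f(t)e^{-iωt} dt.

F(ω) = - 9 i \pi e^{- 2 \left|{\omega}\right|} \operatorname{sign}{\left(\omega \right)}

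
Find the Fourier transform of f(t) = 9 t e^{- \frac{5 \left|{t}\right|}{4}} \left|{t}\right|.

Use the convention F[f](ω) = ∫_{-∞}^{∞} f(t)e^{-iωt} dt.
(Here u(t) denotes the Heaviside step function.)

F(ω) = \frac{9216 i \omega \left(16 \omega^{2} - 75\right)}{\left(16 \omega^{2} + 25\right)^{3}}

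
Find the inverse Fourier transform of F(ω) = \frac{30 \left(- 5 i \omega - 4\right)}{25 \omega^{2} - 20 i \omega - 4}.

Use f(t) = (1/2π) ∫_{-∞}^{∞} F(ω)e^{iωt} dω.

f(t) = 6 \left(\frac{2 t}{5} + 1\right) e^{- \frac{2 t}{5}} u\left(t\right)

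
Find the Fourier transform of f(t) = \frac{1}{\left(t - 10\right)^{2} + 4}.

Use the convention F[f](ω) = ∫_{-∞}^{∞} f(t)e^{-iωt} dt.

F(ω) = \frac{\pi e^{- 10 i \omega - 2 \left|{\omega}\right|}}{2}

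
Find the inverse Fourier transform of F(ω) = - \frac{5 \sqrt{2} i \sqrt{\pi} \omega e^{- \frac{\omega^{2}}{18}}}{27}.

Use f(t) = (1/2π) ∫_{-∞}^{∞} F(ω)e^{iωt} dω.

f(t) = 5 t e^{- \frac{9 t^{2}}{2}}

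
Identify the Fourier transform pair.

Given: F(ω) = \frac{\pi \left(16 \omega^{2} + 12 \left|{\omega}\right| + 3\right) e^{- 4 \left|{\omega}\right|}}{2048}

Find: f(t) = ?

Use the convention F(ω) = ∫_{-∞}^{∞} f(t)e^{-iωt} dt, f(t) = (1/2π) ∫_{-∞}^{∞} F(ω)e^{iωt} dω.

f(t) = \frac{4}{\left(t^{2} + 16\right)^{3}}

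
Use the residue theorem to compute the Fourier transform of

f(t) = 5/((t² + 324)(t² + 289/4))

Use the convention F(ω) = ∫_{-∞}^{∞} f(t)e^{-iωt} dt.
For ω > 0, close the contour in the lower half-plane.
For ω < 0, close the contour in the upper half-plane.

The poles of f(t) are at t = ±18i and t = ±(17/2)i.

Let g(z) = f(z)e^{-iωz}; for large |z| the factor e^{-iωz} decays in the lower half-plane when ω > 0 and in the upper half-plane when ω < 0.

Case ω > 0 (lower half-plane, clockwise contour ⇒ F(ω) = -2πi·ΣRes):
  Res_{z = - 18 i} g(z) = - \frac{5 i e^{- 18 \omega}}{9063}
  Res_{z = - \frac{17 i}{2}} g(z) = \frac{20 i e^{- \frac{17 \omega}{2}}}{17119}
  F(ω) = -2πi·ΣRes = - \frac{10 \pi e^{- 18 \omega}}{9063} + \frac{40 \pi e^{- \frac{17 \omega}{2}}}{17119}

Case ω < 0 (upper half-plane, counterclockwise contour ⇒ F(ω) = +2πi·ΣRes):
  Res_{z = 18 i} g(z) = \frac{5 i e^{18 \omega}}{9063}
  Res_{z = \frac{17 i}{2}} g(z) = - \frac{20 i e^{\frac{17 \omega}{2}}}{17119}
  F(ω) = 2πi·ΣRes = \frac{10 \pi \left(36 e^{\frac{17 \omega}{2}} - 17 e^{18 \omega}\right)}{154071}

Both cases combine into a single formula in |ω|:

F(ω) = - \frac{10 \pi e^{- 18 \left|{\omega}\right|}}{9063} + \frac{40 \pi e^{- \frac{17 \left|{\omega}\right|}{2}}}{17119}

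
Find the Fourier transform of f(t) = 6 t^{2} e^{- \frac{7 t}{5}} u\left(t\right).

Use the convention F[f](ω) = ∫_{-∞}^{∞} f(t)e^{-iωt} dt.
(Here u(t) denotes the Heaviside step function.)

F(ω) = \frac{1500}{\left(5 i \omega + 7\right)^{3}}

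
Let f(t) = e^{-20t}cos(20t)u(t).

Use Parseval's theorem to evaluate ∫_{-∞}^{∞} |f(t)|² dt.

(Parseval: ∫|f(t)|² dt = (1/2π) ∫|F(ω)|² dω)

∫|f(t)|² dt = \frac{3}{160}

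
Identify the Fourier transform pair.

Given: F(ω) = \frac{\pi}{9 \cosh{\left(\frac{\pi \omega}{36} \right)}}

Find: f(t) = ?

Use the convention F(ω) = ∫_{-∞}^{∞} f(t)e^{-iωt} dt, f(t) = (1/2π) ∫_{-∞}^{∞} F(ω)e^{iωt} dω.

f(t) = \frac{2}{\cosh{\left(18 t \right)}}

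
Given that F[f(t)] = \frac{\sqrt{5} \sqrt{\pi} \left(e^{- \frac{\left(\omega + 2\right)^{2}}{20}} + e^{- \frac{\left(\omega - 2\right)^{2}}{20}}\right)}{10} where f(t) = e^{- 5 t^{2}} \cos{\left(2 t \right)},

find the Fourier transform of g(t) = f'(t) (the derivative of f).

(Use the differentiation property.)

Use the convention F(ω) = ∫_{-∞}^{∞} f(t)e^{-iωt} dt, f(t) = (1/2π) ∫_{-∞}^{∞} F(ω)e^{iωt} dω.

F[g](ω) = \frac{\sqrt{5} i \sqrt{\pi} \omega \left(e^{\frac{2 \omega}{5}} + 1\right) e^{- \frac{\omega^{2}}{20} - \frac{\omega}{5} - \frac{1}{5}}}{10}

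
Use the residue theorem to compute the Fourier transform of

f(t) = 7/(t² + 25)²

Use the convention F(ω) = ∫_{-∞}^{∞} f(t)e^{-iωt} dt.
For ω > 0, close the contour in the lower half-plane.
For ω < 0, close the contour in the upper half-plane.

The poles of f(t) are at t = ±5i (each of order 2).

Let g(z) = f(z)e^{-iωz}; for large |z| the factor e^{-iωz} decays in the lower half-plane when ω > 0 and in the upper half-plane when ω < 0.

Case ω > 0 (lower half-plane, clockwise contour ⇒ F(ω) = -2πi·ΣRes):
  Res_{z = - 5 i} g(z) = \frac{7 i \left(5 \omega + 1\right) e^{- 5 \omega}}{500} (pole of order 2)
  F(ω) = -2πi·ΣRes = \frac{7 \pi \left(5 \omega + 1\right) e^{- 5 \omega}}{250}

Case ω < 0 (upper half-plane, counterclockwise contour ⇒ F(ω) = +2πi·ΣRes):
  Res_{z = 5 i} g(z) = \frac{7 i \left(5 \omega - 1\right) e^{5 \omega}}{500} (pole of order 2)
  F(ω) = 2πi·ΣRes = \frac{7 \pi \left(1 - 5 \omega\right) e^{5 \omega}}{250}

Both cases combine into a single formula in |ω|:

F(ω) = \frac{7 \pi \left(5 \left|{\omega}\right| + 1\right) e^{- 5 \left|{\omega}\right|}}{250}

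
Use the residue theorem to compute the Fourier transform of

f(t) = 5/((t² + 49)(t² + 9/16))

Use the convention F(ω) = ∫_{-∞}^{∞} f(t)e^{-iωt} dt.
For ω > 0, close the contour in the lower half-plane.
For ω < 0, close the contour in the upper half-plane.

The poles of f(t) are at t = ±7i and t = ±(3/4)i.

Let g(z) = f(z)e^{-iωz}; for large |z| the factor e^{-iωz} decays in the lower half-plane when ω > 0 and in the upper half-plane when ω < 0.

Case ω > 0 (lower half-plane, clockwise contour ⇒ F(ω) = -2πi·ΣRes):
  Res_{z = - 7 i} g(z) = - \frac{8 i e^{- 7 \omega}}{1085}
  Res_{z = - \frac{3 i}{4}} g(z) = \frac{32 i e^{- \frac{3 \omega}{4}}}{465}
  F(ω) = -2πi·ΣRes = - \frac{16 \pi e^{- 7 \omega}}{1085} + \frac{64 \pi e^{- \frac{3 \omega}{4}}}{465}

Case ω < 0 (upper half-plane, counterclockwise contour ⇒ F(ω) = +2πi·ΣRes):
  Res_{z = 7 i} g(z) = \frac{8 i e^{7 \omega}}{1085}
  Res_{z = \frac{3 i}{4}} g(z) = - \frac{32 i e^{\frac{3 \omega}{4}}}{465}
  F(ω) = 2πi·ΣRes = \frac{16 \pi \left(28 e^{\frac{3 \omega}{4}} - 3 e^{7 \omega}\right)}{3255}

Both cases combine into a single formula in |ω|:

F(ω) = - \frac{16 \pi e^{- 7 \left|{\omega}\right|}}{1085} + \frac{64 \pi e^{- \frac{3 \left|{\omega}\right|}{4}}}{465}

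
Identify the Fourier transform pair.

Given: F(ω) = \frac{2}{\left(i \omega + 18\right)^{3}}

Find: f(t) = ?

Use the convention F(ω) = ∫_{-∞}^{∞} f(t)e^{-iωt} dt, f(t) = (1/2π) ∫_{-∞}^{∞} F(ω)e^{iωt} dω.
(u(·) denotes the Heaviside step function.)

f(t) = t^{2} e^{- 18 t} u\left(t\right)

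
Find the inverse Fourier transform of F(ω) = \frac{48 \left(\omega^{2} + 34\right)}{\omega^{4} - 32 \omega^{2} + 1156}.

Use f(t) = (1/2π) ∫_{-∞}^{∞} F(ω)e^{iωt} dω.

f(t) = 8 e^{- 3 \left|{t}\right|} \cos{\left(5 \left|{t}\right| \right)}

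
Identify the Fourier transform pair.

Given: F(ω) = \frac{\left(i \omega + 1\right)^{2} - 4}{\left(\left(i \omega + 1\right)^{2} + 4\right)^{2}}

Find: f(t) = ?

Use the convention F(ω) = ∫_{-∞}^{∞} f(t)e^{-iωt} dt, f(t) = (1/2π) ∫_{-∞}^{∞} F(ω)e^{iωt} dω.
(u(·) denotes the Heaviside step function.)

f(t) = t e^{- t} \cos{\left(2 t \right)} u\left(t\right)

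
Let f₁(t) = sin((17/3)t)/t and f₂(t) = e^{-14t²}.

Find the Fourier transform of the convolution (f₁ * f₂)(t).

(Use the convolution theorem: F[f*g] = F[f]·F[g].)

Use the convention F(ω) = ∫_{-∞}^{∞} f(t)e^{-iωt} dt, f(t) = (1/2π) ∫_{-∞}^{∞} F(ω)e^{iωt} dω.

F[f₁*f₂](ω) = \begin{cases} \frac{\sqrt{14} \pi^{\frac{3}{2}} e^{- \frac{\omega^{2}}{56}}}{14} & \text{for}\: \omega > - \frac{17}{3} \wedge \omega < \frac{17}{3} \\0 & \text{otherwise} \end{cases}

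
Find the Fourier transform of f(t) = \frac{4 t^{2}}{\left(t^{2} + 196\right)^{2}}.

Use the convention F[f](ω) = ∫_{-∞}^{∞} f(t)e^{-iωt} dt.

F(ω) = \frac{\pi \left(1 - 14 \left|{\omega}\right|\right) e^{- 14 \left|{\omega}\right|}}{7}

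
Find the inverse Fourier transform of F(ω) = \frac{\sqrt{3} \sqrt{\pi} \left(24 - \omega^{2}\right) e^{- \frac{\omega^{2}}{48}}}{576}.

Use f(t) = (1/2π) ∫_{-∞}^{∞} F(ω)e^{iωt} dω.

f(t) = 6 t^{2} e^{- 12 t^{2}}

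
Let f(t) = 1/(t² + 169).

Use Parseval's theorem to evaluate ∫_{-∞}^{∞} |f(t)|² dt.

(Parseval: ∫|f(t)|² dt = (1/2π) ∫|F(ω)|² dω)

∫|f(t)|² dt = \frac{\pi}{4394}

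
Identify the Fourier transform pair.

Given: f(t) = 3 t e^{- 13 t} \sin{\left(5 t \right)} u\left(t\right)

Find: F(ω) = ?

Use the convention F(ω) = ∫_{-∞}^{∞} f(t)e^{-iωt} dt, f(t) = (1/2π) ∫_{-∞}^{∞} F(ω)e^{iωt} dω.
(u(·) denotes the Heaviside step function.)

F(ω) = \frac{30 \left(i \omega + 13\right)}{\left(\left(i \omega + 13\right)^{2} + 25\right)^{2}}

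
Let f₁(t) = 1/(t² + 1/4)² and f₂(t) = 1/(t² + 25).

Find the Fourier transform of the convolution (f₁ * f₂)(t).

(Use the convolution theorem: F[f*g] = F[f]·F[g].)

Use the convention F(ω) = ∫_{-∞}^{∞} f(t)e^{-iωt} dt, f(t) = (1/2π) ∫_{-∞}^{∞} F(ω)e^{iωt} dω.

F[f₁*f₂](ω) = \frac{2 \pi^{2} \left(\left|{\omega}\right| + 2\right) e^{- \frac{11 \left|{\omega}\right|}{2}}}{5}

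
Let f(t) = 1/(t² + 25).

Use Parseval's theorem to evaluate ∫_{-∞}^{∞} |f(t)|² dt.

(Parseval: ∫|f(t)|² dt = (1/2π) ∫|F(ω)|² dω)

∫|f(t)|² dt = \frac{\pi}{250}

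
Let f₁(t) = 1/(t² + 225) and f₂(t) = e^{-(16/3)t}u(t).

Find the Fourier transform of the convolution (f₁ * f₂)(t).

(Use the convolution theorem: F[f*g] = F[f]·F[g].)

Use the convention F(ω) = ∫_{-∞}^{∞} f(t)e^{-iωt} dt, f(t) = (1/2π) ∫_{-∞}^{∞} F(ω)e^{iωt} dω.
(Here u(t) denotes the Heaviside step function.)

F[f₁*f₂](ω) = \frac{\pi e^{- 15 \left|{\omega}\right|}}{5 \left(3 i \omega + 16\right)}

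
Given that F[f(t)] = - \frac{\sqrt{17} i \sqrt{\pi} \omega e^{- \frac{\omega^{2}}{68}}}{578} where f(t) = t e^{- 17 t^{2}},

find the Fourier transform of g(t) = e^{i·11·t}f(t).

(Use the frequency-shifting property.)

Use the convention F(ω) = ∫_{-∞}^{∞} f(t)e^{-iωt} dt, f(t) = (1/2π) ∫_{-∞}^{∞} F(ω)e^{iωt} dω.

F[g](ω) = \frac{\sqrt{17} i \sqrt{\pi} \left(11 - \omega\right) e^{- \frac{\left(\omega - 11\right)^{2}}{68}}}{578}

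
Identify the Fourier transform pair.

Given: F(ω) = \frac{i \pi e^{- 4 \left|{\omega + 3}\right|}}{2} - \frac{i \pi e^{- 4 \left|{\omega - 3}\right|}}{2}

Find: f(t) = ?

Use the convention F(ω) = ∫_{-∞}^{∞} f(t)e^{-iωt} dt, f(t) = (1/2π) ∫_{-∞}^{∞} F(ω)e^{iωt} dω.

f(t) = \frac{4 \sin{\left(3 t \right)}}{t^{2} + 16}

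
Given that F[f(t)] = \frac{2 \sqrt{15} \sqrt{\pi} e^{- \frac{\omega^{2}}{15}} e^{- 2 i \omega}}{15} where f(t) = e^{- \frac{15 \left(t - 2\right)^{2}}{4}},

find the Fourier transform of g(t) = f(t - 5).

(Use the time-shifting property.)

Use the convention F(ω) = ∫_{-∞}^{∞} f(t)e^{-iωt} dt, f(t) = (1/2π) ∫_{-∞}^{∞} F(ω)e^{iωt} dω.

F[g](ω) = \frac{2 \sqrt{15} \sqrt{\pi} e^{- \frac{\omega \left(\omega + 105 i\right)}{15}}}{15}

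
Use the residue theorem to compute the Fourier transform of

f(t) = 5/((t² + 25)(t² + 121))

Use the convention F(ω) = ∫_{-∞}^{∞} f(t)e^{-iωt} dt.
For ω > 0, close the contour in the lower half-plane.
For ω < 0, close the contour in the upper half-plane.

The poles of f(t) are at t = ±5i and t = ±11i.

Let g(z) = f(z)e^{-iωz}; for large |z| the factor e^{-iωz} decays in the lower half-plane when ω > 0 and in the upper half-plane when ω < 0.

Case ω > 0 (lower half-plane, clockwise contour ⇒ F(ω) = -2πi·ΣRes):
  Res_{z = - 5 i} g(z) = \frac{i e^{- 5 \omega}}{192}
  Res_{z = - 11 i} g(z) = - \frac{5 i e^{- 11 \omega}}{2112}
  F(ω) = -2πi·ΣRes = \frac{\pi \left(11 e^{6 \omega} - 5\right) e^{- 11 \omega}}{1056}

Case ω < 0 (upper half-plane, counterclockwise contour ⇒ F(ω) = +2πi·ΣRes):
  Res_{z = 5 i} g(z) = - \frac{i e^{5 \omega}}{192}
  Res_{z = 11 i} g(z) = \frac{5 i e^{11 \omega}}{2112}
  F(ω) = 2πi·ΣRes = \frac{\pi \left(11 - 5 e^{6 \omega}\right) e^{5 \omega}}{1056}

Both cases combine into a single formula in |ω|:

F(ω) = \frac{\pi \left(11 e^{6 \left|{\omega}\right|} - 5\right) e^{- 11 \left|{\omega}\right|}}{1056}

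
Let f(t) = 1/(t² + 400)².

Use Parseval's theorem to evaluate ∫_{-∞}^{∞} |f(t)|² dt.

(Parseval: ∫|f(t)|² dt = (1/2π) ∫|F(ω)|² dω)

∫|f(t)|² dt = \frac{\pi}{4096000000}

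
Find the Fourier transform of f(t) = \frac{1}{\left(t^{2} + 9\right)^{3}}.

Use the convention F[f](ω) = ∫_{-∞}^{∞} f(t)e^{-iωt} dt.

F(ω) = \frac{\pi \left(3 \omega^{2} + 3 \left|{\omega}\right| + 1\right) e^{- 3 \left|{\omega}\right|}}{648}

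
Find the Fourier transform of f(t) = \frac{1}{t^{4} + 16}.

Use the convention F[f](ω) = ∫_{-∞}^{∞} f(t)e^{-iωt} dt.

F(ω) = \frac{\pi e^{- \sqrt{2} \left|{\omega}\right|} \sin{\left(\sqrt{2} \left|{\omega}\right| + \frac{\pi}{4} \right)}}{8}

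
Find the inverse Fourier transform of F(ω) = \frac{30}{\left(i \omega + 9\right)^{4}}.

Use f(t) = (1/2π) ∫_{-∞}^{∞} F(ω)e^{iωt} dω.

f(t) = 5 t^{3} e^{- 9 t} u\left(t\right)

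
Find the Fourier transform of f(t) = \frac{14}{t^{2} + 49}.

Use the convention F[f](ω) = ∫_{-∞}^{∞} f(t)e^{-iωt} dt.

F(ω) = 2 \pi e^{- 7 \left|{\omega}\right|}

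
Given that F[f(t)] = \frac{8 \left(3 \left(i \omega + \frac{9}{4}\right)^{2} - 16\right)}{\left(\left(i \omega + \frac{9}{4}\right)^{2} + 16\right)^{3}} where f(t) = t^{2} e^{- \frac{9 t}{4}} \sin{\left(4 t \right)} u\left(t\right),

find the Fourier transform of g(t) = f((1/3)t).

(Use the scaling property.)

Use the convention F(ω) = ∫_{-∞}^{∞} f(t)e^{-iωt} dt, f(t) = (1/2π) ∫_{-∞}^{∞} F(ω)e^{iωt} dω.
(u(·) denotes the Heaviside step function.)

F[g](ω) = \frac{6144 \left(27 \left(4 i \omega + 3\right)^{2} - 256\right)}{\left(9 \left(4 i \omega + 3\right)^{2} + 256\right)^{3}}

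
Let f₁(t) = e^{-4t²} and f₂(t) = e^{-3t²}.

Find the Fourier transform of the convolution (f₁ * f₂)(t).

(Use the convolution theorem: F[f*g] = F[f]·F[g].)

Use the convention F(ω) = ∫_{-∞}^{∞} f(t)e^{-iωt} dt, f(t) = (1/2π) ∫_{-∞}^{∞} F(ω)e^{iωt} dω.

F[f₁*f₂](ω) = \frac{\sqrt{3} \pi e^{- \frac{7 \omega^{2}}{48}}}{6}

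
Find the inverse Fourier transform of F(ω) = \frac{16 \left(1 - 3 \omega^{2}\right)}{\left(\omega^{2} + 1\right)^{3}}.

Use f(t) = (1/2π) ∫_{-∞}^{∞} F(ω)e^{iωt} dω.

f(t) = 4 t^{2} e^{- \left|{t}\right|}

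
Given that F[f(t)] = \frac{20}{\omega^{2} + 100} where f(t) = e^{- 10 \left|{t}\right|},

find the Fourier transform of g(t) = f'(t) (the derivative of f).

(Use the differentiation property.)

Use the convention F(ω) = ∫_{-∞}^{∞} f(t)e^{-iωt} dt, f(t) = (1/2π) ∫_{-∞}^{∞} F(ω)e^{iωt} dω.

F[g](ω) = \frac{20 i \omega}{\omega^{2} + 100}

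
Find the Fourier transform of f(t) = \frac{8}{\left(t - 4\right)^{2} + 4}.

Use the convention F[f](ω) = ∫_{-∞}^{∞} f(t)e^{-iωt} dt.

F(ω) = 4 \pi e^{- 4 i \omega - 2 \left|{\omega}\right|}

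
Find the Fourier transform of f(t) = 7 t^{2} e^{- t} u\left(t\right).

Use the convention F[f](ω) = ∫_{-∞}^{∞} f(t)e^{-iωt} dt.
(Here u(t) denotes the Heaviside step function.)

F(ω) = \frac{14}{\left(i \omega + 1\right)^{3}}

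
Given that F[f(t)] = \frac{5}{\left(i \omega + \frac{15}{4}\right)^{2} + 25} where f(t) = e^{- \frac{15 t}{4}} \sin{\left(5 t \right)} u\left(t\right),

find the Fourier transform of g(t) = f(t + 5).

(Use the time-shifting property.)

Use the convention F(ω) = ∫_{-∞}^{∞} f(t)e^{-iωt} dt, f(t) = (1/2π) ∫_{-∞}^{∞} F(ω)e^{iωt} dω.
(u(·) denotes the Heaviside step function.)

F[g](ω) = \frac{80 e^{5 i \omega}}{\left(4 i \omega + 15\right)^{2} + 400}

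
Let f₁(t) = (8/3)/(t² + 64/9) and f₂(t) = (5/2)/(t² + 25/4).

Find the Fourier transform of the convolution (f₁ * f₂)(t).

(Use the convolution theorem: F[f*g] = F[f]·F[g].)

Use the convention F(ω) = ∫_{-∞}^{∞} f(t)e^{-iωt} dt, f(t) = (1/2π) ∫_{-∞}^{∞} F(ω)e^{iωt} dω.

F[f₁*f₂](ω) = \pi^{2} e^{- \frac{31 \left|{\omega}\right|}{6}}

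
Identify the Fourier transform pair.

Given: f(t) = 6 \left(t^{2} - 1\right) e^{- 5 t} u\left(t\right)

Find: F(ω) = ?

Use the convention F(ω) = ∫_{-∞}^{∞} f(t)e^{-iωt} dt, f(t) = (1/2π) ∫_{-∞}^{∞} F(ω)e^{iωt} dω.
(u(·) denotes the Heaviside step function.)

F(ω) = \frac{6 \left(2 i \omega - \left(i \omega + 5\right)^{3} + 10\right)}{\left(i \omega + 5\right)^{4}}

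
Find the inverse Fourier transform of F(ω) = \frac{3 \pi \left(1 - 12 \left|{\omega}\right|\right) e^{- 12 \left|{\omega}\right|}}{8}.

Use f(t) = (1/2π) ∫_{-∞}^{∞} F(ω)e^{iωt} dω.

f(t) = \frac{9 t^{2}}{\left(t^{2} + 144\right)^{2}}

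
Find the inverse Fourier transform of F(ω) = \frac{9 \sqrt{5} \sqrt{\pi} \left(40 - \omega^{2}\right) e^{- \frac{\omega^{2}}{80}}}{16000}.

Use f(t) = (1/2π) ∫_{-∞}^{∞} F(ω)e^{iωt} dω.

f(t) = 9 t^{2} e^{- 20 t^{2}}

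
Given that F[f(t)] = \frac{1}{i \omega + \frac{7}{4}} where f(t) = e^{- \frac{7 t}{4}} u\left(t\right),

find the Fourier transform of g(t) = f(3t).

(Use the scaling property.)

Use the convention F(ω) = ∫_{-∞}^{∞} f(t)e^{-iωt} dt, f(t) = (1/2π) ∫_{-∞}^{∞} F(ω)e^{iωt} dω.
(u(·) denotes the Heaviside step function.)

F[g](ω) = \frac{4}{4 i \omega + 21}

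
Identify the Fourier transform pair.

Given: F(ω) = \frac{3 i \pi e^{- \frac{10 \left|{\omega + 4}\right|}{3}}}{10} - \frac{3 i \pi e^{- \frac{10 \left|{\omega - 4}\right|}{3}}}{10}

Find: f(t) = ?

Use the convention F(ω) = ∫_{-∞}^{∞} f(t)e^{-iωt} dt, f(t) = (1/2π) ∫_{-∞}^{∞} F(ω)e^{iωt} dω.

f(t) = \frac{2 \sin{\left(4 t \right)}}{t^{2} + \frac{100}{9}}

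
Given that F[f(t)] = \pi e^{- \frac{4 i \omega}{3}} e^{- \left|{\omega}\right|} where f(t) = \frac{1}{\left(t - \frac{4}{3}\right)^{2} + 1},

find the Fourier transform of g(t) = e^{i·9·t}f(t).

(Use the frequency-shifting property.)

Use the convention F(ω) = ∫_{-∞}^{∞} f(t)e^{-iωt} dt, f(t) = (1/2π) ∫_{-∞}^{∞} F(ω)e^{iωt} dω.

F[g](ω) = \pi e^{- \frac{4 i \left(\omega - 9\right)}{3} - \left|{\omega - 9}\right|}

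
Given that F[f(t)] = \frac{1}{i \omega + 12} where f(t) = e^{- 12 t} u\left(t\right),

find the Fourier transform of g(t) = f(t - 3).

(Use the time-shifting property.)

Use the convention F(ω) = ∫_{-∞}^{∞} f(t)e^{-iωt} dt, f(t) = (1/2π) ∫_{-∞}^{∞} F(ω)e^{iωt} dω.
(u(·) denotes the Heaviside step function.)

F[g](ω) = \frac{e^{- 3 i \omega}}{i \omega + 12}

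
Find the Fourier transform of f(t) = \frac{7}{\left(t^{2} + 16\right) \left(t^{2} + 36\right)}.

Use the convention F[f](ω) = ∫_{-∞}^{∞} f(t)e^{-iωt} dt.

F(ω) = \frac{7 \pi \left(3 e^{2 \left|{\omega}\right|} - 2\right) e^{- 6 \left|{\omega}\right|}}{240}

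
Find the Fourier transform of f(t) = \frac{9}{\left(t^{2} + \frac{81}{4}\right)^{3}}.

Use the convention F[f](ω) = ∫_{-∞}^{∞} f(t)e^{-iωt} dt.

F(ω) = \frac{\pi \left(27 \omega^{2} + 18 \left|{\omega}\right| + 4\right) e^{- \frac{9 \left|{\omega}\right|}{2}}}{2187}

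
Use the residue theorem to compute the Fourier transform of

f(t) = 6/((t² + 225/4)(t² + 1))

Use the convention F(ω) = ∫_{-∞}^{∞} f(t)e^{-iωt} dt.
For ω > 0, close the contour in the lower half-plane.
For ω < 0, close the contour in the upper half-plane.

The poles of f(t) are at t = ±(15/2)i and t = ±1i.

Let g(z) = f(z)e^{-iωz}; for large |z| the factor e^{-iωz} decays in the lower half-plane when ω > 0 and in the upper half-plane when ω < 0.

Case ω > 0 (lower half-plane, clockwise contour ⇒ F(ω) = -2πi·ΣRes):
  Res_{z = - \frac{15 i}{2}} g(z) = - \frac{8 i e^{- \frac{15 \omega}{2}}}{1105}
  Res_{z = - i} g(z) = \frac{12 i e^{- \omega}}{221}
  F(ω) = -2πi·ΣRes = \frac{24 \pi e^{- \omega}}{221} - \frac{16 \pi e^{- \frac{15 \omega}{2}}}{1105}

Case ω < 0 (upper half-plane, counterclockwise contour ⇒ F(ω) = +2πi·ΣRes):
  Res_{z = \frac{15 i}{2}} g(z) = \frac{8 i e^{\frac{15 \omega}{2}}}{1105}
  Res_{z = i} g(z) = - \frac{12 i e^{\omega}}{221}
  F(ω) = 2πi·ΣRes = \frac{8 \pi \left(- 2 e^{\frac{15 \omega}{2}} + 15 e^{\omega}\right)}{1105}

Both cases combine into a single formula in |ω|:

F(ω) = \frac{24 \pi e^{- \left|{\omega}\right|}}{221} - \frac{16 \pi e^{- \frac{15 \left|{\omega}\right|}{2}}}{1105}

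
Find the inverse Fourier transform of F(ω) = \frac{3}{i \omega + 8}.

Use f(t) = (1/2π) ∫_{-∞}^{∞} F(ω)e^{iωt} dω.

f(t) = 3 e^{- 8 t} u\left(t\right)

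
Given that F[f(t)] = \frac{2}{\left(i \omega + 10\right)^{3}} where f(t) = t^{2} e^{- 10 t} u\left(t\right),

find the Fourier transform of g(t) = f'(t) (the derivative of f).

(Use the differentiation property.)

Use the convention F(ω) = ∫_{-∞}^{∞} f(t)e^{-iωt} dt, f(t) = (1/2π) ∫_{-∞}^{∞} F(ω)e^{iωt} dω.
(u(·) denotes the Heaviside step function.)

F[g](ω) = \frac{2 i \omega}{\left(i \omega + 10\right)^{3}}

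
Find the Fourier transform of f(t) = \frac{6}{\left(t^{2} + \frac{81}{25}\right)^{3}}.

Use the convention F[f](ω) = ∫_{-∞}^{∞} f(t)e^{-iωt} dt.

F(ω) = \frac{125 \pi \left(27 \omega^{2} + 45 \left|{\omega}\right| + 25\right) e^{- \frac{9 \left|{\omega}\right|}{5}}}{26244}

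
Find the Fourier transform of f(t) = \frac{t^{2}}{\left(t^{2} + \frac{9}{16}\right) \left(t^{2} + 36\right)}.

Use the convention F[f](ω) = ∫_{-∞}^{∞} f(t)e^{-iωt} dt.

F(ω) = \frac{32 \pi e^{- 6 \left|{\omega}\right|}}{189} - \frac{4 \pi e^{- \frac{3 \left|{\omega}\right|}{4}}}{189}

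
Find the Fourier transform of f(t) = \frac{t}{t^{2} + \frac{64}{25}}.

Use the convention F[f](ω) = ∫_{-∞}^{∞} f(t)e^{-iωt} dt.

F(ω) = - i \pi e^{- \frac{8 \left|{\omega}\right|}{5}} \operatorname{sign}{\left(\omega \right)}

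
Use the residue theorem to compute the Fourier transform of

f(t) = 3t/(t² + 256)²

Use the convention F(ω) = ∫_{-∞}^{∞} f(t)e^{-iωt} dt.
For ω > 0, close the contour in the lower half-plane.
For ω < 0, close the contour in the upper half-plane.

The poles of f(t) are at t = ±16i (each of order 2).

Let g(z) = f(z)e^{-iωz}; for large |z| the factor e^{-iωz} decays in the lower half-plane when ω > 0 and in the upper half-plane when ω < 0.

Case ω > 0 (lower half-plane, clockwise contour ⇒ F(ω) = -2πi·ΣRes):
  Res_{z = - 16 i} g(z) = \frac{3 \omega e^{- 16 \omega}}{64} (pole of order 2)
  F(ω) = -2πi·ΣRes = - \frac{3 i \pi \omega e^{- 16 \omega}}{32}

Case ω < 0 (upper half-plane, counterclockwise contour ⇒ F(ω) = +2πi·ΣRes):
  Res_{z = 16 i} g(z) = - \frac{3 \omega e^{16 \omega}}{64} (pole of order 2)
  F(ω) = 2πi·ΣRes = - \frac{3 i \pi \omega e^{16 \omega}}{32}

Both cases combine into a single formula in |ω|:

F(ω) = - \frac{3 i \pi \omega e^{- 16 \left|{\omega}\right|}}{32}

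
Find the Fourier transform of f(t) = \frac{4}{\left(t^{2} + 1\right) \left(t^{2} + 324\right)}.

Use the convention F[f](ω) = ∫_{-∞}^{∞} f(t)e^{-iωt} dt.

F(ω) = \frac{2 \pi \left(18 e^{17 \left|{\omega}\right|} - 1\right) e^{- 18 \left|{\omega}\right|}}{2907}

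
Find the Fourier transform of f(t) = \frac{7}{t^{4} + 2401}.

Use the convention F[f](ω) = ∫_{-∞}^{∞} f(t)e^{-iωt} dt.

F(ω) = \frac{\pi e^{- \frac{7 \sqrt{2} \left|{\omega}\right|}{2}} \sin{\left(\frac{7 \sqrt{2} \left|{\omega}\right|}{2} + \frac{\pi}{4} \right)}}{49}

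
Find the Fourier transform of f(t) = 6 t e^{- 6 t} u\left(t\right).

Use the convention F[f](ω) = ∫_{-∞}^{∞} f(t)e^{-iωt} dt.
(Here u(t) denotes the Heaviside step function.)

F(ω) = \frac{6}{\left(i \omega + 6\right)^{2}}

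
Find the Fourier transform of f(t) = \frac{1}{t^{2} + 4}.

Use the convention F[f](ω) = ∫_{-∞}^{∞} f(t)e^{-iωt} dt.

F(ω) = \frac{\pi e^{- 2 \left|{\omega}\right|}}{2}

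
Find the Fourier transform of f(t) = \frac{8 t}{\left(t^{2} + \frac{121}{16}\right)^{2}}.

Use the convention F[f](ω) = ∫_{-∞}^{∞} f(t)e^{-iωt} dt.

F(ω) = - \frac{16 i \pi \omega e^{- \frac{11 \left|{\omega}\right|}{4}}}{11}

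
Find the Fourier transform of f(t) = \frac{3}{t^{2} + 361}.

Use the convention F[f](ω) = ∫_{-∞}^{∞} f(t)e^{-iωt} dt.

F(ω) = \frac{3 \pi e^{- 19 \left|{\omega}\right|}}{19}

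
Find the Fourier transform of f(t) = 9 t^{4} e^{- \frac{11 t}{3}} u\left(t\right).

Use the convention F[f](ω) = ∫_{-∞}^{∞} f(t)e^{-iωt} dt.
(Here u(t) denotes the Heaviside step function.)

F(ω) = \frac{52488}{\left(3 i \omega + 11\right)^{5}}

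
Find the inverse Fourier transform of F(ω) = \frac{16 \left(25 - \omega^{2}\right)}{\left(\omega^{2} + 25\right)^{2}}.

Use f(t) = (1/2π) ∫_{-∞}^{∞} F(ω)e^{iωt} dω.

f(t) = 8 e^{- 5 \left|{t}\right|} \left|{t}\right|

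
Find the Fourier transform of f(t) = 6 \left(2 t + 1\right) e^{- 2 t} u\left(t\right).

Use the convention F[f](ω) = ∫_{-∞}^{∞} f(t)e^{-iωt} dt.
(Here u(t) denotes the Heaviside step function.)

F(ω) = \frac{6 \left(- i \omega - 4\right)}{\omega^{2} - 4 i \omega - 4}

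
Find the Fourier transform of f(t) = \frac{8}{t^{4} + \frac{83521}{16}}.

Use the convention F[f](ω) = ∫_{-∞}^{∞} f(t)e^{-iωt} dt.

F(ω) = \frac{64 \pi e^{- \frac{17 \sqrt{2} \left|{\omega}\right|}{4}} \sin{\left(\frac{17 \sqrt{2} \left|{\omega}\right|}{4} + \frac{\pi}{4} \right)}}{4913}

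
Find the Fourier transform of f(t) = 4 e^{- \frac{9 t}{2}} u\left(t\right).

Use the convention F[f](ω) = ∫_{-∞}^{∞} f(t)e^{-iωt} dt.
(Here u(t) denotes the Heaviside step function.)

F(ω) = \frac{8}{2 i \omega + 9}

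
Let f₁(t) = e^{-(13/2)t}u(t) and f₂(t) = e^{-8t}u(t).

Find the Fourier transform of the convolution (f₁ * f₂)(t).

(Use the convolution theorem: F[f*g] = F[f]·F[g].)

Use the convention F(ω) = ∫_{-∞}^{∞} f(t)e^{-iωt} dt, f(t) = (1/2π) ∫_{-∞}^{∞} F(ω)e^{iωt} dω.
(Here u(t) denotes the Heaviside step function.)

F[f₁*f₂](ω) = \frac{2}{\left(i \omega + 8\right) \left(2 i \omega + 13\right)}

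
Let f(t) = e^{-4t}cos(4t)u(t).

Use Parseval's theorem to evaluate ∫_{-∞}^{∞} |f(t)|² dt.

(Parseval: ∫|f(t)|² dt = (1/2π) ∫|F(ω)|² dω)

∫|f(t)|² dt = \frac{3}{32}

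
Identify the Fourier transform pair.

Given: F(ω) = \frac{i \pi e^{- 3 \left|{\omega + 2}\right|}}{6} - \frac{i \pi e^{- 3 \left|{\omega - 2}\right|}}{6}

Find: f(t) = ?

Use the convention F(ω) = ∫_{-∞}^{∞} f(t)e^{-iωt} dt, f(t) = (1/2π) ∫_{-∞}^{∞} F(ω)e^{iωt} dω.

f(t) = \frac{\sin{\left(2 t \right)}}{t^{2} + 9}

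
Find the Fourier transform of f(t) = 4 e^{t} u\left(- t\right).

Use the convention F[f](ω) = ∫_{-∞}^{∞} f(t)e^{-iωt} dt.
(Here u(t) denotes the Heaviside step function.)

F(ω) = \frac{4 i}{\omega + i}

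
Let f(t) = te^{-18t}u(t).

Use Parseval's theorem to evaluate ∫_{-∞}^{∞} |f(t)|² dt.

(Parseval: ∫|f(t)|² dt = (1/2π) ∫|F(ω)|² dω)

∫|f(t)|² dt = \frac{1}{23328}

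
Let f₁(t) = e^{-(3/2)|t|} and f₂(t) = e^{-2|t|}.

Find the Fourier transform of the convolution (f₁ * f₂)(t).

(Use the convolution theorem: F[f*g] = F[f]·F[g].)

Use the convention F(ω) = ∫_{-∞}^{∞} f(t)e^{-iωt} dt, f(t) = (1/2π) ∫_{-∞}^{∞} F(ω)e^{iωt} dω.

F[f₁*f₂](ω) = \frac{48}{\left(\omega^{2} + 4\right) \left(4 \omega^{2} + 9\right)}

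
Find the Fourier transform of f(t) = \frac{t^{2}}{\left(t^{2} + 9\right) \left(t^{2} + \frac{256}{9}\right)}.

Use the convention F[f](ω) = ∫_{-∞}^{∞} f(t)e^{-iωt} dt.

F(ω) = - \frac{27 \pi e^{- 3 \left|{\omega}\right|}}{175} + \frac{48 \pi e^{- \frac{16 \left|{\omega}\right|}{3}}}{175}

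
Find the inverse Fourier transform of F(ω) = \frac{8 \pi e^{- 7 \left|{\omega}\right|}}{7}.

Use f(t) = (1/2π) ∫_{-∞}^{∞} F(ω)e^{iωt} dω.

f(t) = \frac{8}{t^{2} + 49}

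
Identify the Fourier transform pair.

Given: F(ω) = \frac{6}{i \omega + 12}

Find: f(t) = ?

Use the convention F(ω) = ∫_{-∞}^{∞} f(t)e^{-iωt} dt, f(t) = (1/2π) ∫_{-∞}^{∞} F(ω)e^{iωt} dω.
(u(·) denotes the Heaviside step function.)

f(t) = 6 e^{- 12 t} u\left(t\right)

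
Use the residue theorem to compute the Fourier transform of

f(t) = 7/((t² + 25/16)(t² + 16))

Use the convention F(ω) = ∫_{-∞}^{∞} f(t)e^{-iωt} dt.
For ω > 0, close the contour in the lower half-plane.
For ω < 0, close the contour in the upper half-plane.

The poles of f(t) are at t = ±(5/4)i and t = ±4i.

Let g(z) = f(z)e^{-iωz}; for large |z| the factor e^{-iωz} decays in the lower half-plane when ω > 0 and in the upper half-plane when ω < 0.

Case ω > 0 (lower half-plane, clockwise contour ⇒ F(ω) = -2πi·ΣRes):
  Res_{z = - \frac{5 i}{4}} g(z) = \frac{32 i e^{- \frac{5 \omega}{4}}}{165}
  Res_{z = - 4 i} g(z) = - \frac{2 i e^{- 4 \omega}}{33}
  F(ω) = -2πi·ΣRes = - \frac{4 \pi e^{- 4 \omega}}{33} + \frac{64 \pi e^{- \frac{5 \omega}{4}}}{165}

Case ω < 0 (upper half-plane, counterclockwise contour ⇒ F(ω) = +2πi·ΣRes):
  Res_{z = \frac{5 i}{4}} g(z) = - \frac{32 i e^{\frac{5 \omega}{4}}}{165}
  Res_{z = 4 i} g(z) = \frac{2 i e^{4 \omega}}{33}
  F(ω) = 2πi·ΣRes = \frac{4 \pi \left(16 e^{\frac{5 \omega}{4}} - 5 e^{4 \omega}\right)}{165}

Both cases combine into a single formula in |ω|:

F(ω) = - \frac{4 \pi e^{- 4 \left|{\omega}\right|}}{33} + \frac{64 \pi e^{- \frac{5 \left|{\omega}\right|}{4}}}{165}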